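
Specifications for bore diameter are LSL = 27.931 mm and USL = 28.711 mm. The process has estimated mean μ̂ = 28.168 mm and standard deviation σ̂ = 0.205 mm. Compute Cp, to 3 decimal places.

0.634

Cp = (USL − LSL) / (6σ̂) = (28.711 − 27.931) / (6 × 0.205) = 0.7800 / 1.2300 = 0.6341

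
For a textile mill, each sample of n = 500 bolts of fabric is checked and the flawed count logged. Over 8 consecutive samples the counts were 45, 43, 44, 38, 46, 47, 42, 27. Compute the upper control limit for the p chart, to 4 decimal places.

p̄ = Σdᵢ / (k·n) = 332 / (8 × 500) = 0.08300
UCL = p̄ + 3·√(p̄(1−p̄)/n) = 0.08300 + 3 × √(0.08300×0.91700/500) = 0.08300 + 3 × 0.01234 = 0.12001

0.1200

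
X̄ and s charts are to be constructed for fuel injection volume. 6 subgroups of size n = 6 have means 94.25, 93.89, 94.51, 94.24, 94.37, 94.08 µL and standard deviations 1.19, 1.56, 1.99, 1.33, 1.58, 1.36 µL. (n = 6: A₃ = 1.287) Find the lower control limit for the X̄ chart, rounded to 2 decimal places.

X̄̄ = (94.25 + 93.89 + 94.51 + 94.24 + 94.37 + 94.08) / 6 = 94.2233
s̄ = (1.19 + 1.56 + 1.99 + 1.33 + 1.58 + 1.36) / 6 = 1.5017
LCL = X̄̄ − A₃·s̄ = 94.2233 − 1.287 × 1.5017 = 92.2907

92.29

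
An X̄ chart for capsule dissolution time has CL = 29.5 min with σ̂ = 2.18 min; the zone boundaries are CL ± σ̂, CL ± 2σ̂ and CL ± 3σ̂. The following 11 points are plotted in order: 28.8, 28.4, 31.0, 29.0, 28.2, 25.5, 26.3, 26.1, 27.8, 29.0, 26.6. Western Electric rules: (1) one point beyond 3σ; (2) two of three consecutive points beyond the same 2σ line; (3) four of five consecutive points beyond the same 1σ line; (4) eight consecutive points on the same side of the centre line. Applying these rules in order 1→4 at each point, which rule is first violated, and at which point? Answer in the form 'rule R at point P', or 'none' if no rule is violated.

rule 4 at point 11

Zone of each point (C = within 1σ̂, B = 1σ̂–2σ̂, A = 2σ̂–3σ̂, * = beyond 3σ̂; sign = side of CL): 1:-C, 2:-C, 3:+C, 4:-C, 5:-C, 6:-B, 7:-B, 8:-B, 9:-C, 10:-C, 11:-B
Rule 4 (eight consecutive points on the same side of the centre line) is satisfied at point 11.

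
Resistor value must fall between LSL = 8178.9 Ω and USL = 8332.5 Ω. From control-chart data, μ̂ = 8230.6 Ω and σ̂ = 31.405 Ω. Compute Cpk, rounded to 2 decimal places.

Cpu = (USL − μ̂) / (3σ̂) = (8332.5 − 8230.6) / (3 × 31.405) = 1.0816; Cpl = (μ̂ − LSL) / (3σ̂) = (8230.6 − 8178.9) / (3 × 31.405) = 0.5487; Cpk = min(Cpu, Cpl) = 0.5487

0.55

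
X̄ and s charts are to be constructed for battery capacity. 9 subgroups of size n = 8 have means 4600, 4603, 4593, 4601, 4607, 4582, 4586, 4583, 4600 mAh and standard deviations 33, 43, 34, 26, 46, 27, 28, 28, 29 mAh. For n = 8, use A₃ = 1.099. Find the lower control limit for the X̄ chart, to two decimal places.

4559.10

X̄̄ = (4600 + 4603 + 4593 + 4601 + 4607 + 4582 + 4586 + 4583 + 4600) / 9 = 4595.0000
s̄ = (33 + 43 + 34 + 26 + 46 + 27 + 28 + 28 + 29) / 9 = 32.6667
LCL = X̄̄ − A₃·s̄ = 4595.0000 − 1.099 × 32.6667 = 4559.0993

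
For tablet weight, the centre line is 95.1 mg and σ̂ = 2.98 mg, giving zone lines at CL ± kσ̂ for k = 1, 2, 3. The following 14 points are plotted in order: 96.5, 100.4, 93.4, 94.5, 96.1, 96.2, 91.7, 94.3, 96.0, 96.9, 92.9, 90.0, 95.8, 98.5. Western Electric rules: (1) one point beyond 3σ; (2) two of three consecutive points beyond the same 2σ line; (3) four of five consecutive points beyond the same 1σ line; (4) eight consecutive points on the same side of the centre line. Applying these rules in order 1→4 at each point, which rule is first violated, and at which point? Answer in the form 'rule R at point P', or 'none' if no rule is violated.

Zone of each point (C = within 1σ̂, B = 1σ̂–2σ̂, A = 2σ̂–3σ̂, * = beyond 3σ̂; sign = side of CL): 1:+C, 2:+B, 3:-C, 4:-C, 5:+C, 6:+C, 7:-B, 8:-C, 9:+C, 10:+C, 11:-C, 12:-B, 13:+C, 14:+B
No rule fires across all 14 points.

none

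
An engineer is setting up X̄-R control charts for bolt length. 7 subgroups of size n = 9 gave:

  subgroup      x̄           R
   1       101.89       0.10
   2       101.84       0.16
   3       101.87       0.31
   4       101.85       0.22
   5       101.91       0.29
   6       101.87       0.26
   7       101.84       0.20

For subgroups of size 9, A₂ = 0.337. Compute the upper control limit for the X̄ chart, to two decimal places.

101.94

X̄̄ = (101.89 + 101.84 + 101.87 + 101.85 + 101.91 + 101.87 + 101.84) / 7 = 713.0700 / 7 = 101.8671
R̄ = (0.10 + 0.16 + 0.31 + 0.22 + 0.29 + 0.26 + 0.20) / 7 = 1.5400 / 7 = 0.2200
UCL = X̄̄ + A₂·R̄ = 101.8671 + 0.337 × 0.2200 = 101.9413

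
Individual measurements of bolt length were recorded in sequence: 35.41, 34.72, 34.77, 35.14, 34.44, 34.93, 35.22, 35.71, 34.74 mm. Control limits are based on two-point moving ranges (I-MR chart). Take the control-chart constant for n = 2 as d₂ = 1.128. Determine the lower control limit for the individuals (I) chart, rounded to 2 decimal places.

X̄ = (35.41 + 34.72 + 34.77 + 35.14 + 34.44 + 34.93 + 35.22 + 35.71 + 34.74) / 9 = 35.0089
Moving ranges: 0.69, 0.05, 0.37, 0.70, 0.49, 0.29, 0.49, 0.97; M̄R̄ = 4.0500 / 8 = 0.5062
LCL = X̄ − 3·M̄R̄/d₂ = 35.0089 − 3 × 0.5062 / 1.128 = 33.6625

33.66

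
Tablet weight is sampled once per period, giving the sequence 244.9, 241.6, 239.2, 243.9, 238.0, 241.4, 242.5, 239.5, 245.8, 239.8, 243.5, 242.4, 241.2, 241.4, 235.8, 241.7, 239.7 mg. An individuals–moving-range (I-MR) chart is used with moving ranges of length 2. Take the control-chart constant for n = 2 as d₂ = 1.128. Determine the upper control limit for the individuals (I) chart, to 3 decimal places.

X̄ = (244.9 + 241.6 + 239.2 + 243.9 + 238.0 + 241.4 + 242.5 + 239.5 + 245.8 + 239.8 + 243.5 + 242.4 + 241.2 + 241.4 + 235.8 + 241.7 + 239.7) / 17 = 241.3118
Moving ranges: 3.3, 2.4, 4.7, 5.9, 3.4, 1.1, 3.0, 6.3, 6.0, 3.7, 1.1, 1.2, 0.2, 5.6, 5.9, 2.0; M̄R̄ = 55.8000 / 16 = 3.4875
UCL = X̄ + 3·M̄R̄/d₂ = 241.3118 + 3 × 3.4875 / 1.128 = 250.5870

250.587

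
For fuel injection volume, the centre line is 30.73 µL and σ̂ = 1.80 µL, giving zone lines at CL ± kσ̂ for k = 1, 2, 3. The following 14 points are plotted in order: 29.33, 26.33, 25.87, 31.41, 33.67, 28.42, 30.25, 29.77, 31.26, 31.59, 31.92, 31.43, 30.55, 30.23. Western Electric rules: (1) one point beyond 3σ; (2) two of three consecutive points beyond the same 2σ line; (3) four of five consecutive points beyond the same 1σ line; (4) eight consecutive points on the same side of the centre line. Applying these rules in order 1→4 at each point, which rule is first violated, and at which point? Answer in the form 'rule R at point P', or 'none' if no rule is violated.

rule 2 at point 3

Zone of each point (C = within 1σ̂, B = 1σ̂–2σ̂, A = 2σ̂–3σ̂, * = beyond 3σ̂; sign = side of CL): 1:-C, 2:-A, 3:-A, 4:+C, 5:+B, 6:-B, 7:-C, 8:-C, 9:+C, 10:+C, 11:+C, 12:+C, 13:-C, 14:-C
Rule 2 (two of three consecutive points beyond the same 2σ limit) is satisfied at point 3.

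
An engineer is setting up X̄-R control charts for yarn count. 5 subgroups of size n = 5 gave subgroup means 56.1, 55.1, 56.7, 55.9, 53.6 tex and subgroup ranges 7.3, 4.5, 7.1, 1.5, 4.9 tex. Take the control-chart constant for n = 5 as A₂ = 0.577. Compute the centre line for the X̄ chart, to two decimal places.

X̄̄ = (56.1 + 55.1 + 56.7 + 55.9 + 53.6) / 5 = 277.4000 / 5 = 55.4800
CL = X̄̄ = 55.4800

55.48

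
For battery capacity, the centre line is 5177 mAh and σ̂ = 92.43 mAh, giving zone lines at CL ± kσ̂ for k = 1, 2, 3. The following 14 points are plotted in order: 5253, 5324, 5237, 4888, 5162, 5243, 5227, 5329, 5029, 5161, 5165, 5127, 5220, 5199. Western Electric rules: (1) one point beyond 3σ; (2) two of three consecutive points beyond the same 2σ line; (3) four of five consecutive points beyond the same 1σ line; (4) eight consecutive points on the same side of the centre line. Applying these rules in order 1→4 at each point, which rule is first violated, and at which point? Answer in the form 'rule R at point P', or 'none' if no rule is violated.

Zone of each point (C = within 1σ̂, B = 1σ̂–2σ̂, A = 2σ̂–3σ̂, * = beyond 3σ̂; sign = side of CL): 1:+C, 2:+B, 3:+C, 4:-*, 5:-C, 6:+C, 7:+C, 8:+B, 9:-B, 10:-C, 11:-C, 12:-C, 13:+C, 14:+C
Rule 1 (one point beyond the 3σ limits) is satisfied at point 4.

rule 1 at point 4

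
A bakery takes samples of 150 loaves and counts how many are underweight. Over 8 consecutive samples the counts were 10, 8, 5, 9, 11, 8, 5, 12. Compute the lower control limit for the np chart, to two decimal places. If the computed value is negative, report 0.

p̄ = Σdᵢ / (k·n) = 68 / (8 × 150) = 0.05667
LCL = np̄ − 3·√(np̄(1−p̄)) = 8.5000 − 3 × 2.8317 = 0.0050

0.01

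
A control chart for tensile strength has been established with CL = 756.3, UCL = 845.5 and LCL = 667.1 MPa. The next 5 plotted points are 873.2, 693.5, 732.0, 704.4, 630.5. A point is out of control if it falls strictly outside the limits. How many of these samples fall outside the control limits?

Compare each point to [667.1, 845.5]: sample 1 = 873.2 > UCL; sample 5 = 630.5 < LCL.

2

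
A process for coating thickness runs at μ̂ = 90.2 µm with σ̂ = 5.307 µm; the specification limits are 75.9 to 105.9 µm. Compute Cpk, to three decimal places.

0.898

Cpu = (USL − μ̂) / (3σ̂) = (105.9 − 90.2) / (3 × 5.307) = 0.9861; Cpl = (μ̂ − LSL) / (3σ̂) = (90.2 − 75.9) / (3 × 5.307) = 0.8982; Cpk = min(Cpu, Cpl) = 0.8982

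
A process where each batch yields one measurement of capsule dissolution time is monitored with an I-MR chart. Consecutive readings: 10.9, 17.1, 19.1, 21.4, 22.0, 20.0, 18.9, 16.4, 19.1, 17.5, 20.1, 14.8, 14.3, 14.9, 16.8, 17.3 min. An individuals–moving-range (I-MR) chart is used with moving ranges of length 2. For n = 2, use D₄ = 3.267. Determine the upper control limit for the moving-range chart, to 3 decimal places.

7.057

Moving ranges: 6.2, 2.0, 2.3, 0.6, 2.0, 1.1, 2.5, 2.7, 1.6, 2.6, 5.3, 0.5, 0.6, 1.9, 0.5; M̄R̄ = 32.4000 / 15 = 2.1600
UCL_MR = D₄·M̄R̄ = 3.267 × 2.1600 = 7.0567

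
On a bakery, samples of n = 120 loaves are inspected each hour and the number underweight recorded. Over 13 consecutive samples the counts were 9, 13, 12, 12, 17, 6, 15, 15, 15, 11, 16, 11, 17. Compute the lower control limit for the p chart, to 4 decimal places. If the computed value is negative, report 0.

p̄ = Σdᵢ / (k·n) = 169 / (13 × 120) = 0.10833
LCL = p̄ − 3·√(p̄(1−p̄)/n) = 0.10833 − 3 × 0.02837 = 0.02322

0.0232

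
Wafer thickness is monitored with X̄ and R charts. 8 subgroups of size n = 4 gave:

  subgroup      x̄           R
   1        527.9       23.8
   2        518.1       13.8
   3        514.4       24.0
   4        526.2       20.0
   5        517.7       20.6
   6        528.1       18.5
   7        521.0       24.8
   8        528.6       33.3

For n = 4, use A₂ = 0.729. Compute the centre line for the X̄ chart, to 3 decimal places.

522.750

X̄̄ = (527.9 + 518.1 + 514.4 + 526.2 + 517.7 + 528.1 + 521.0 + 528.6) / 8 = 4182.0000 / 8 = 522.7500
CL = X̄̄ = 522.7500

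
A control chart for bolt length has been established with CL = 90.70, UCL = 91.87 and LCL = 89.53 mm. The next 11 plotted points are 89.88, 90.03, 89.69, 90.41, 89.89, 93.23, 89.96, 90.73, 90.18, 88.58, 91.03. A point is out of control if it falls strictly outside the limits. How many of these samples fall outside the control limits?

2

Compare each point to [89.53, 91.87]: sample 6 = 93.23 > UCL; sample 10 = 88.58 < LCL.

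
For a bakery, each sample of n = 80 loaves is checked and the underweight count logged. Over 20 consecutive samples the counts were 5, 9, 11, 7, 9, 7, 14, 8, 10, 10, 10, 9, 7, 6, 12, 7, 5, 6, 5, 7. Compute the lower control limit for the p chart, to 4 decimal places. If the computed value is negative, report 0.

0.0008

p̄ = Σdᵢ / (k·n) = 164 / (20 × 80) = 0.10250
LCL = p̄ − 3·√(p̄(1−p̄)/n) = 0.10250 − 3 × 0.03391 = 0.00077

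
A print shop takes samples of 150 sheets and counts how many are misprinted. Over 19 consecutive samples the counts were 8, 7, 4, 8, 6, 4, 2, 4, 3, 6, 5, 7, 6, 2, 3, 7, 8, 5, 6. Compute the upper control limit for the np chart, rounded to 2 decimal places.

p̄ = Σdᵢ / (k·n) = 101 / (19 × 150) = 0.03544
UCL = np̄ + 3·√(np̄(1−p̄)) = 5.3158 + 3 × √(5.3158×0.96456) = 5.3158 + 3 × 2.2644 = 12.1089

12.11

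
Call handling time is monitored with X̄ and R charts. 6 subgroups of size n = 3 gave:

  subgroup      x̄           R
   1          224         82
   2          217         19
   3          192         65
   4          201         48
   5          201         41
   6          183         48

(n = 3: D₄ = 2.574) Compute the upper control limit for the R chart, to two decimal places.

R̄ = (82 + 19 + 65 + 48 + 41 + 48) / 6 = 303.0000 / 6 = 50.5000
UCL_R = D₄·R̄ = 2.574 × 50.5000 = 129.9870

129.99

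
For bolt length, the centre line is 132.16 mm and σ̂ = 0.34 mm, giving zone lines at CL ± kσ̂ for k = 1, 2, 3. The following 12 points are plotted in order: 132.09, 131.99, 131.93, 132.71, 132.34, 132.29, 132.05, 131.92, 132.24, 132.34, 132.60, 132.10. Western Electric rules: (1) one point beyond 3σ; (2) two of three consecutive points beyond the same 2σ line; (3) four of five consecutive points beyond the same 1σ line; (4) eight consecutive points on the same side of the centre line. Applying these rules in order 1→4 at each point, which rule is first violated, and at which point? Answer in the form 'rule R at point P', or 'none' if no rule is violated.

none

Zone of each point (C = within 1σ̂, B = 1σ̂–2σ̂, A = 2σ̂–3σ̂, * = beyond 3σ̂; sign = side of CL): 1:-C, 2:-C, 3:-C, 4:+B, 5:+C, 6:+C, 7:-C, 8:-C, 9:+C, 10:+C, 11:+B, 12:-C
No rule fires across all 12 points.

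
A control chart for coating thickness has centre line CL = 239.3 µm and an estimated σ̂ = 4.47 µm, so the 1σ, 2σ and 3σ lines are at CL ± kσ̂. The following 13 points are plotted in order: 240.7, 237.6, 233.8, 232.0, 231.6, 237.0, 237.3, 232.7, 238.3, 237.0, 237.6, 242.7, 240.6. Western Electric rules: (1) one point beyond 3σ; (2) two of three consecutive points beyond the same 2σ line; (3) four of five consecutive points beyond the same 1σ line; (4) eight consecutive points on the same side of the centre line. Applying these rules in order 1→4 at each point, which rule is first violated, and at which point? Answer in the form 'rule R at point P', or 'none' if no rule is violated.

Zone of each point (C = within 1σ̂, B = 1σ̂–2σ̂, A = 2σ̂–3σ̂, * = beyond 3σ̂; sign = side of CL): 1:+C, 2:-C, 3:-B, 4:-B, 5:-B, 6:-C, 7:-C, 8:-B, 9:-C, 10:-C, 11:-C, 12:+C, 13:+C
Rule 4 (eight consecutive points on the same side of the centre line) is satisfied at point 9.

rule 4 at point 9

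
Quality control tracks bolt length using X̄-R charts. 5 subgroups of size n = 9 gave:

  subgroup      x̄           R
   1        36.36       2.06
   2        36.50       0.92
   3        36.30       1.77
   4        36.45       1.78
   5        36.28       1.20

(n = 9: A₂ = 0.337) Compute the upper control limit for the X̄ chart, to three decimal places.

X̄̄ = (36.36 + 36.50 + 36.30 + 36.45 + 36.28) / 5 = 181.8900 / 5 = 36.3780
R̄ = (2.06 + 0.92 + 1.77 + 1.78 + 1.20) / 5 = 7.7300 / 5 = 1.5460
UCL = X̄̄ + A₂·R̄ = 36.3780 + 0.337 × 1.5460 = 36.8990

36.899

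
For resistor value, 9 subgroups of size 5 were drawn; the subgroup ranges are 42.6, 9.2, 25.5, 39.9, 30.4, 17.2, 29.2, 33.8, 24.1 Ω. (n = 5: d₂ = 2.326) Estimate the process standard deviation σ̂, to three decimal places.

12.033

R̄ = (42.6 + 9.2 + 25.5 + 39.9 + 30.4 + 17.2 + 29.2 + 33.8 + 24.1) / 9 = 27.9889
σ̂ = R̄ / d₂ = 27.9889 / 2.326 = 12.0331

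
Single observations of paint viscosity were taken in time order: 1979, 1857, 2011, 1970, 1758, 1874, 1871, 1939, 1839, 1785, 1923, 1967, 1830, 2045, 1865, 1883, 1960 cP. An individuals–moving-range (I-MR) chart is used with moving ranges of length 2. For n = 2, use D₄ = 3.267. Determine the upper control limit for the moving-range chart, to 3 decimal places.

342.831

Moving ranges: 122, 154, 41, 212, 116, 3, 68, 100, 54, 138, 44, 137, 215, 180, 18, 77; M̄R̄ = 1679.0000 / 16 = 104.9375
UCL_MR = D₄·M̄R̄ = 3.267 × 104.9375 = 342.8308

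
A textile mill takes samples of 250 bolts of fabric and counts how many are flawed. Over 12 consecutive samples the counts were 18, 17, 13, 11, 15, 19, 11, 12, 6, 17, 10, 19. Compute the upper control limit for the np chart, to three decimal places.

24.906

p̄ = Σdᵢ / (k·n) = 168 / (12 × 250) = 0.05600
UCL = np̄ + 3·√(np̄(1−p̄)) = 14.0000 + 3 × √(14.0000×0.94400) = 14.0000 + 3 × 3.6354 = 24.9061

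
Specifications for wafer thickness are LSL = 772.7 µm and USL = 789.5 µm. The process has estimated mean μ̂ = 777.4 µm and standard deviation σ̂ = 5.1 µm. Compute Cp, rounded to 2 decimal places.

Cp = (USL − LSL) / (6σ̂) = (789.5 − 772.7) / (6 × 5.1) = 16.8000 / 30.6000 = 0.5490

0.55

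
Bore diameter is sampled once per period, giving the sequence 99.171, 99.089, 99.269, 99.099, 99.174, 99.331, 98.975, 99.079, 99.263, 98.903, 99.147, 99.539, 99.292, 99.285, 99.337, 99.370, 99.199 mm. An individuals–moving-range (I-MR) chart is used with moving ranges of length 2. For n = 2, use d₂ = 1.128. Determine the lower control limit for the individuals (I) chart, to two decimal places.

X̄ = (99.171 + 99.089 + 99.269 + 99.099 + 99.174 + 99.331 + 98.975 + 99.079 + 99.263 + 98.903 + 99.147 + 99.539 + 99.292 + 99.285 + 99.337 + 99.370 + 99.199) / 17 = 99.2072
Moving ranges: 0.082, 0.180, 0.170, 0.075, 0.157, 0.356, 0.104, 0.184, 0.360, 0.244, 0.392, 0.247, 0.007, 0.052, 0.033, 0.171; M̄R̄ = 2.8140 / 16 = 0.1759
LCL = X̄ − 3·M̄R̄/d₂ = 99.2072 − 3 × 0.1759 / 1.128 = 98.7394

98.74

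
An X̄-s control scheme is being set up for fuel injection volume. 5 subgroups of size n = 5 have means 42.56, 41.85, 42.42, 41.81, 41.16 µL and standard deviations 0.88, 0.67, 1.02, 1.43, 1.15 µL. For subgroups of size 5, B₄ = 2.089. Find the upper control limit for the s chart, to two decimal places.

2.15

s̄ = (0.88 + 0.67 + 1.02 + 1.43 + 1.15) / 5 = 1.0300
UCL_s = B₄·s̄ = 2.089 × 1.0300 = 2.1517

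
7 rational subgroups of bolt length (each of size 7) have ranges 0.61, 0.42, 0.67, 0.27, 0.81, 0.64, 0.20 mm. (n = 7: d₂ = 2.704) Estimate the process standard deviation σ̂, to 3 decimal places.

0.191

R̄ = (0.61 + 0.42 + 0.67 + 0.27 + 0.81 + 0.64 + 0.20) / 7 = 0.5171
σ̂ = R̄ / d₂ = 0.5171 / 2.704 = 0.1913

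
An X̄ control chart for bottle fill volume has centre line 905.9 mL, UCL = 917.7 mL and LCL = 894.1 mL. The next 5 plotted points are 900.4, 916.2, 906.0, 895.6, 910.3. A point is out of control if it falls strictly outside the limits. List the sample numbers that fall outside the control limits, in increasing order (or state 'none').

none

All 5 points lie within [894.1, 917.7].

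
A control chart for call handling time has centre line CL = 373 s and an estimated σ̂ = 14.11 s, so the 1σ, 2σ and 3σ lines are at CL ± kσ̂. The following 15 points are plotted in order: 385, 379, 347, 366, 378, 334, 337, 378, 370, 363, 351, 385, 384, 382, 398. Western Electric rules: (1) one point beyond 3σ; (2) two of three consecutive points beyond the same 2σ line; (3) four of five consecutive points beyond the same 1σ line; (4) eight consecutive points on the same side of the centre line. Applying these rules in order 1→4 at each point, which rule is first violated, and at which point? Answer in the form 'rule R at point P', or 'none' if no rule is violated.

Zone of each point (C = within 1σ̂, B = 1σ̂–2σ̂, A = 2σ̂–3σ̂, * = beyond 3σ̂; sign = side of CL): 1:+C, 2:+C, 3:-B, 4:-C, 5:+C, 6:-A, 7:-A, 8:+C, 9:-C, 10:-C, 11:-B, 12:+C, 13:+C, 14:+C, 15:+B
Rule 2 (two of three consecutive points beyond the same 2σ limit) is satisfied at point 7.

rule 2 at point 7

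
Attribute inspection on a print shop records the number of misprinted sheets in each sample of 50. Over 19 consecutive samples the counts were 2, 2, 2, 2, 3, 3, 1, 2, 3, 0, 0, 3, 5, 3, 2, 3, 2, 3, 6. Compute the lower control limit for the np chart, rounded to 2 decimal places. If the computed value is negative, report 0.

p̄ = Σdᵢ / (k·n) = 47 / (19 × 50) = 0.04947
LCL = np̄ − 3·√(np̄(1−p̄)) = 2.4737 − 3 × 1.5334 = -2.1265 → 0 (negative, so LCL = 0)

0.00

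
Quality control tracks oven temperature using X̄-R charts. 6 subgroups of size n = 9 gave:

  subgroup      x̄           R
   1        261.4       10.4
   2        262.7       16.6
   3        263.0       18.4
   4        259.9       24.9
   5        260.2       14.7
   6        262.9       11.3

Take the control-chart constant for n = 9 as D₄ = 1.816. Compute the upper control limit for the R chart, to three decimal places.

29.147

R̄ = (10.4 + 16.6 + 18.4 + 24.9 + 14.7 + 11.3) / 6 = 96.3000 / 6 = 16.0500
UCL_R = D₄·R̄ = 1.816 × 16.0500 = 29.1468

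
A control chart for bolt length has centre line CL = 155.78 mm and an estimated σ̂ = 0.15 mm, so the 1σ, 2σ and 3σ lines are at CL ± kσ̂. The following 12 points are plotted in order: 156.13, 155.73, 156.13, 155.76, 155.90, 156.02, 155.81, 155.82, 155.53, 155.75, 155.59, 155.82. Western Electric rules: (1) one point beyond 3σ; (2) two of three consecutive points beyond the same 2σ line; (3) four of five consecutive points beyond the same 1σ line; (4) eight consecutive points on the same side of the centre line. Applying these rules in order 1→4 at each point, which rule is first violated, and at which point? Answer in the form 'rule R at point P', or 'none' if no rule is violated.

Zone of each point (C = within 1σ̂, B = 1σ̂–2σ̂, A = 2σ̂–3σ̂, * = beyond 3σ̂; sign = side of CL): 1:+A, 2:-C, 3:+A, 4:-C, 5:+C, 6:+B, 7:+C, 8:+C, 9:-B, 10:-C, 11:-B, 12:+C
Rule 2 (two of three consecutive points beyond the same 2σ limit) is satisfied at point 3.

rule 2 at point 3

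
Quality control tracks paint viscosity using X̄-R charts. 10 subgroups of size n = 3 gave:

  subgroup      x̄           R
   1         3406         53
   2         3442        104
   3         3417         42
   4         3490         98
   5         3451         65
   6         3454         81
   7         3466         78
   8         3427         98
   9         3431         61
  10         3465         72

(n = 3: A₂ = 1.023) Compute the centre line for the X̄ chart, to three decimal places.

X̄̄ = (3406 + 3442 + 3417 + 3490 + 3451 + 3454 + 3466 + 3427 + 3431 + 3465) / 10 = 34449.0000 / 10 = 3444.9000
CL = X̄̄ = 3444.9000

3444.900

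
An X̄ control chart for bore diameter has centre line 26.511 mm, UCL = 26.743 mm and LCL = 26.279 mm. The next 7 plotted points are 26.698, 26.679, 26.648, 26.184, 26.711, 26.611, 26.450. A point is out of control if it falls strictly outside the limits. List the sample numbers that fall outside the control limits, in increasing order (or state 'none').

4

Compare each point to [26.279, 26.743]: sample 4 = 26.184 < LCL.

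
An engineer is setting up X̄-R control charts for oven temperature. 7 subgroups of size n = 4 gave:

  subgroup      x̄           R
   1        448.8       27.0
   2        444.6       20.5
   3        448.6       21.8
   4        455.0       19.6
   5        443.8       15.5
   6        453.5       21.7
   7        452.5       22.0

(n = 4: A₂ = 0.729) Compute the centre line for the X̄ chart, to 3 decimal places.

X̄̄ = (448.8 + 444.6 + 448.6 + 455.0 + 443.8 + 453.5 + 452.5) / 7 = 3146.8000 / 7 = 449.5429
CL = X̄̄ = 449.5429

449.543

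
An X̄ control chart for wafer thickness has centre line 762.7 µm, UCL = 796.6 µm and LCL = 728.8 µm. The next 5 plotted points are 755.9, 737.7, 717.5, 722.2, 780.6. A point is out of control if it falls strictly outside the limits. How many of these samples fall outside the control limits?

2

Compare each point to [728.8, 796.6]: sample 3 = 717.5 < LCL; sample 4 = 722.2 < LCL.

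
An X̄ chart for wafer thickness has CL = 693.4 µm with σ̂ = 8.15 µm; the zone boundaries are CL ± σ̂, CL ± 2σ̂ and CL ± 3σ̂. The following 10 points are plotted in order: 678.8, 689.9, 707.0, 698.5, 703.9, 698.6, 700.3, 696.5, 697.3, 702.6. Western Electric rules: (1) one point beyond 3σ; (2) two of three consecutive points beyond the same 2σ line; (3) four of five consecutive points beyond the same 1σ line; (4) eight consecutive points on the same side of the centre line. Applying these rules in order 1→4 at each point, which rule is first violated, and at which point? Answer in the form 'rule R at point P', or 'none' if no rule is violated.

rule 4 at point 10

Zone of each point (C = within 1σ̂, B = 1σ̂–2σ̂, A = 2σ̂–3σ̂, * = beyond 3σ̂; sign = side of CL): 1:-B, 2:-C, 3:+B, 4:+C, 5:+B, 6:+C, 7:+C, 8:+C, 9:+C, 10:+B
Rule 4 (eight consecutive points on the same side of the centre line) is satisfied at point 10.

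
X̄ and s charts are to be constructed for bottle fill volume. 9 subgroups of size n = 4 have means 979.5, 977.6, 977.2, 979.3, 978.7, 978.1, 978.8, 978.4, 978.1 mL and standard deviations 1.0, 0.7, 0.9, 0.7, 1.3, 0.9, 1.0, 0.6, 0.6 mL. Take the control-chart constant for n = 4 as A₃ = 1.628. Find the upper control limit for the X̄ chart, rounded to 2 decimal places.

979.80

X̄̄ = (979.5 + 977.6 + 977.2 + 979.3 + 978.7 + 978.1 + 978.8 + 978.4 + 978.1) / 9 = 978.4111
s̄ = (1.0 + 0.7 + 0.9 + 0.7 + 1.3 + 0.9 + 1.0 + 0.6 + 0.6) / 9 = 0.8556
UCL = X̄̄ + A₃·s̄ = 978.4111 + 1.628 × 0.8556 = 979.8040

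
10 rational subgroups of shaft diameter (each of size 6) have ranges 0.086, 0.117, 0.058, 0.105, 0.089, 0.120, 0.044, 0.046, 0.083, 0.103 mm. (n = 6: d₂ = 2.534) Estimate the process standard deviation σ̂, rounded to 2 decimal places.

0.03

R̄ = (0.086 + 0.117 + 0.058 + 0.105 + 0.089 + 0.120 + 0.044 + 0.046 + 0.083 + 0.103) / 10 = 0.0851
σ̂ = R̄ / d₂ = 0.0851 / 2.534 = 0.0336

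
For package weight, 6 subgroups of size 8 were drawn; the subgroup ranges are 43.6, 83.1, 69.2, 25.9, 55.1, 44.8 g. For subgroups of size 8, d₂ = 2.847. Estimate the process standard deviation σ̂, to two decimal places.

R̄ = (43.6 + 83.1 + 69.2 + 25.9 + 55.1 + 44.8) / 6 = 53.6167
σ̂ = R̄ / d₂ = 53.6167 / 2.847 = 18.8327

18.83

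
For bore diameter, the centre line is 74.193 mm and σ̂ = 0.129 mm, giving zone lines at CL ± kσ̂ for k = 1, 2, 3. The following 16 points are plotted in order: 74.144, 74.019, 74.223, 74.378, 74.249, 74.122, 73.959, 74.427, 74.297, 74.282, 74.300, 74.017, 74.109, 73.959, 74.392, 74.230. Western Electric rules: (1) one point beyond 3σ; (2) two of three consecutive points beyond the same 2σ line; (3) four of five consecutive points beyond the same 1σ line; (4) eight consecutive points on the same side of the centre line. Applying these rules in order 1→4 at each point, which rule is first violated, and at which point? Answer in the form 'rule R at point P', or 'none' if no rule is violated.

none

Zone of each point (C = within 1σ̂, B = 1σ̂–2σ̂, A = 2σ̂–3σ̂, * = beyond 3σ̂; sign = side of CL): 1:-C, 2:-B, 3:+C, 4:+B, 5:+C, 6:-C, 7:-B, 8:+B, 9:+C, 10:+C, 11:+C, 12:-B, 13:-C, 14:-B, 15:+B, 16:+C
No rule fires across all 16 points.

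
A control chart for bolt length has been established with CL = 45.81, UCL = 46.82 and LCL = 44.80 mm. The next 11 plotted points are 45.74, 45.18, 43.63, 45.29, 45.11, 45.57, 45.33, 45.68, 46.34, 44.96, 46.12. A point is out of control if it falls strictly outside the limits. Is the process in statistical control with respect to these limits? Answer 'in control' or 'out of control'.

out of control

Compare each point to [44.80, 46.82]: sample 3 = 43.63 < LCL.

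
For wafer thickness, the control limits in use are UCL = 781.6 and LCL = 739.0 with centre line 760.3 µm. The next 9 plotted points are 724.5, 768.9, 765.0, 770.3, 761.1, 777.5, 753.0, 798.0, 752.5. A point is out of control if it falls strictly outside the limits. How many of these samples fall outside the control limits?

2

Compare each point to [739.0, 781.6]: sample 1 = 724.5 < LCL; sample 8 = 798.0 > UCL.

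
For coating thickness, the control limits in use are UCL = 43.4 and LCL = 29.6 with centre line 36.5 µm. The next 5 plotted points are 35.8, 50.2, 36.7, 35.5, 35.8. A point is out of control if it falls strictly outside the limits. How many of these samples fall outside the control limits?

Compare each point to [29.6, 43.4]: sample 2 = 50.2 > UCL.

1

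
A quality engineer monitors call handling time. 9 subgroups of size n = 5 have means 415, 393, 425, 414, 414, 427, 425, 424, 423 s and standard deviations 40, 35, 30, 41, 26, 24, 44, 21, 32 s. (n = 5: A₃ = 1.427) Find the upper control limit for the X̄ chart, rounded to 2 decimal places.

X̄̄ = (415 + 393 + 425 + 414 + 414 + 427 + 425 + 424 + 423) / 9 = 417.7778
s̄ = (40 + 35 + 30 + 41 + 26 + 24 + 44 + 21 + 32) / 9 = 32.5556
UCL = X̄̄ + A₃·s̄ = 417.7778 + 1.427 × 32.5556 = 464.2346

464.23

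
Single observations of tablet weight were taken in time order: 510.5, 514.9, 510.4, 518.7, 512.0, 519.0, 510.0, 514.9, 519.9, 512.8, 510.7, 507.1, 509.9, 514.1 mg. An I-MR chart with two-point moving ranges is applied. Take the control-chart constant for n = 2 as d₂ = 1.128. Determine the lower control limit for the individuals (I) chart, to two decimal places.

498.97

X̄ = (510.5 + 514.9 + 510.4 + 518.7 + 512.0 + 519.0 + 510.0 + 514.9 + 519.9 + 512.8 + 510.7 + 507.1 + 509.9 + 514.1) / 14 = 513.2071
Moving ranges: 4.4, 4.5, 8.3, 6.7, 7.0, 9.0, 4.9, 5.0, 7.1, 2.1, 3.6, 2.8, 4.2; M̄R̄ = 69.6000 / 13 = 5.3538
LCL = X̄ − 3·M̄R̄/d₂ = 513.2071 − 3 × 5.3538 / 1.128 = 498.9682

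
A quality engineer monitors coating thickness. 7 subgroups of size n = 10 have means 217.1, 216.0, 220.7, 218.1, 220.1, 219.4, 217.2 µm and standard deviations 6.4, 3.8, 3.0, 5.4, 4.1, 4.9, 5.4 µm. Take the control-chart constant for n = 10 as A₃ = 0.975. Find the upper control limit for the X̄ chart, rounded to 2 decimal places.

222.97

X̄̄ = (217.1 + 216.0 + 220.7 + 218.1 + 220.1 + 219.4 + 217.2) / 7 = 218.3714
s̄ = (6.4 + 3.8 + 3.0 + 5.4 + 4.1 + 4.9 + 5.4) / 7 = 4.7143
UCL = X̄̄ + A₃·s̄ = 218.3714 + 0.975 × 4.7143 = 222.9679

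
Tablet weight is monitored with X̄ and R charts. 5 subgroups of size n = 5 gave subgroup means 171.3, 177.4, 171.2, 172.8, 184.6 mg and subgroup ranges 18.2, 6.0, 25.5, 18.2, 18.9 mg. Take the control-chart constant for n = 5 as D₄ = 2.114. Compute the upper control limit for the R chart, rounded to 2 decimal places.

R̄ = (18.2 + 6.0 + 25.5 + 18.2 + 18.9) / 5 = 86.8000 / 5 = 17.3600
UCL_R = D₄·R̄ = 2.114 × 17.3600 = 36.6990

36.70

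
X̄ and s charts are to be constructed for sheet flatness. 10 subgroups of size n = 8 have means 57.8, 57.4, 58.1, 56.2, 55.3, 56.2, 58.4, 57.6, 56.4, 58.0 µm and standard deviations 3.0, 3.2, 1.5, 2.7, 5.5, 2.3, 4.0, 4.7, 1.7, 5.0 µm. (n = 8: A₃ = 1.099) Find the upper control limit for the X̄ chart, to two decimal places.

60.83

X̄̄ = (57.8 + 57.4 + 58.1 + 56.2 + 55.3 + 56.2 + 58.4 + 57.6 + 56.4 + 58.0) / 10 = 57.1400
s̄ = (3.0 + 3.2 + 1.5 + 2.7 + 5.5 + 2.3 + 4.0 + 4.7 + 1.7 + 5.0) / 10 = 3.3600
UCL = X̄̄ + A₃·s̄ = 57.1400 + 1.099 × 3.3600 = 60.8326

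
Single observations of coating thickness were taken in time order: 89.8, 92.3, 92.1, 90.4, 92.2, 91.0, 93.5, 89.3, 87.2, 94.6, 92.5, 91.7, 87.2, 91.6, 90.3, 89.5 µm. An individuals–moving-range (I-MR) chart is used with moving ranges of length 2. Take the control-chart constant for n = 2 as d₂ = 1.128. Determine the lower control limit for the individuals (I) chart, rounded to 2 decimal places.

84.30

X̄ = (89.8 + 92.3 + 92.1 + 90.4 + 92.2 + 91.0 + 93.5 + 89.3 + 87.2 + 94.6 + 92.5 + 91.7 + 87.2 + 91.6 + 90.3 + 89.5) / 16 = 90.9500
Moving ranges: 2.5, 0.2, 1.7, 1.8, 1.2, 2.5, 4.2, 2.1, 7.4, 2.1, 0.8, 4.5, 4.4, 1.3, 0.8; M̄R̄ = 37.5000 / 15 = 2.5000
LCL = X̄ − 3·M̄R̄/d₂ = 90.9500 − 3 × 2.5000 / 1.128 = 84.3011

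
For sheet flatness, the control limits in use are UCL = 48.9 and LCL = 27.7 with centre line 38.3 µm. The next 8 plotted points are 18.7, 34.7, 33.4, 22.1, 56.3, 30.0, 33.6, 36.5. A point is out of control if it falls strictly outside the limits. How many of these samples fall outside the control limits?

Compare each point to [27.7, 48.9]: sample 1 = 18.7 < LCL; sample 4 = 22.1 < LCL; sample 5 = 56.3 > UCL.

3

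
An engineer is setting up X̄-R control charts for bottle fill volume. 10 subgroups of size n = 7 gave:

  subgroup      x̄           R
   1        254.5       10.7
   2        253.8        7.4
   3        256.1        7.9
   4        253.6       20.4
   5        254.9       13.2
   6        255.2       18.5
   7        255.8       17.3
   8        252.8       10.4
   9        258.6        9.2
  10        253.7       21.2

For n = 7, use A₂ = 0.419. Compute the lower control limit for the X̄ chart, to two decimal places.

X̄̄ = (254.5 + 253.8 + 256.1 + 253.6 + 254.9 + 255.2 + 255.8 + 252.8 + 258.6 + 253.7) / 10 = 2549.0000 / 10 = 254.9000
R̄ = (10.7 + 7.4 + 7.9 + 20.4 + 13.2 + 18.5 + 17.3 + 10.4 + 9.2 + 21.2) / 10 = 136.2000 / 10 = 13.6200
LCL = X̄̄ − A₂·R̄ = 254.9000 − 0.419 × 13.6200 = 249.1932

249.19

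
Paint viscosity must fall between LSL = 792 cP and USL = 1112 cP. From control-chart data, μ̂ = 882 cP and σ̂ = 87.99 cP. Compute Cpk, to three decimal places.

Cpu = (USL − μ̂) / (3σ̂) = (1112 − 882) / (3 × 87.99) = 0.8713; Cpl = (μ̂ − LSL) / (3σ̂) = (882 − 792) / (3 × 87.99) = 0.3409; Cpk = min(Cpu, Cpl) = 0.3409

0.341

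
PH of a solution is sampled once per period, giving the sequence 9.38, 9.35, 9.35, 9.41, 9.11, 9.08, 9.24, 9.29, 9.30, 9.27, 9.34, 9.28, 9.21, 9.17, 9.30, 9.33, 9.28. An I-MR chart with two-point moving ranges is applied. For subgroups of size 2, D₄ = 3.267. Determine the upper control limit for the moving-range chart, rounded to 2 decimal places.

Moving ranges: 0.03, 0.00, 0.06, 0.30, 0.03, 0.16, 0.05, 0.01, 0.03, 0.07, 0.06, 0.07, 0.04, 0.13, 0.03, 0.05; M̄R̄ = 1.1200 / 16 = 0.0700
UCL_MR = D₄·M̄R̄ = 3.267 × 0.0700 = 0.2287

0.23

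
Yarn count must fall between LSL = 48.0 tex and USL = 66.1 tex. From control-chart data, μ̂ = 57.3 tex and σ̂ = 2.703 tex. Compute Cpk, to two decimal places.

1.09

Cpu = (USL − μ̂) / (3σ̂) = (66.1 − 57.3) / (3 × 2.703) = 1.0852; Cpl = (μ̂ − LSL) / (3σ̂) = (57.3 − 48.0) / (3 × 2.703) = 1.1469; Cpk = min(Cpu, Cpl) = 1.0852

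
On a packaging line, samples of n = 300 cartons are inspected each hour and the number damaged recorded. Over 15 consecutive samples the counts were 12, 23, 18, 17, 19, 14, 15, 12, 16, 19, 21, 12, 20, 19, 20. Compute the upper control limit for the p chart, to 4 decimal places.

p̄ = Σdᵢ / (k·n) = 257 / (15 × 300) = 0.05711
UCL = p̄ + 3·√(p̄(1−p̄)/n) = 0.05711 + 3 × √(0.05711×0.94289/300) = 0.05711 + 3 × 0.01340 = 0.09730

0.0973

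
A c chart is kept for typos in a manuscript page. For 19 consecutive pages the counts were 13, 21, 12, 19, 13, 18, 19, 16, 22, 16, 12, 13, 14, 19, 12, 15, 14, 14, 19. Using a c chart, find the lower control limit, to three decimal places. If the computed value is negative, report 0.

c̄ = (13 + 21 + 12 + 19 + 13 + 18 + 19 + 16 + 22 + 16 + 12 + 13 + 14 + 19 + 12 + 15 + 14 + 14 + 19) / 19 = 301 / 19 = 15.8421
LCL = c̄ − 3√c̄ = 15.8421 − 3 × 3.9802 = 3.9015

3.901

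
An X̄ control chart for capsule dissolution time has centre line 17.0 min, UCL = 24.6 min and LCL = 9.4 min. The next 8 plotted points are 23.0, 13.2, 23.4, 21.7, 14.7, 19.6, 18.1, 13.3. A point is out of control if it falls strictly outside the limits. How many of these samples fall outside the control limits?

0

All 8 points lie within [9.4, 24.6].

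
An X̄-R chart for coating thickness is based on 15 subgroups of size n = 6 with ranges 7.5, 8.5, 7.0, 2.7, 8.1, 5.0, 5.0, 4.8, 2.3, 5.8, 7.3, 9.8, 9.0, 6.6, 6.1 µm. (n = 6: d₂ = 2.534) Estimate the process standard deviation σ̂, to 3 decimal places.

2.512

R̄ = (7.5 + 8.5 + 7.0 + 2.7 + 8.1 + 5.0 + 5.0 + 4.8 + 2.3 + 5.8 + 7.3 + 9.8 + 9.0 + 6.6 + 6.1) / 15 = 6.3667
σ̂ = R̄ / d₂ = 6.3667 / 2.534 = 2.5125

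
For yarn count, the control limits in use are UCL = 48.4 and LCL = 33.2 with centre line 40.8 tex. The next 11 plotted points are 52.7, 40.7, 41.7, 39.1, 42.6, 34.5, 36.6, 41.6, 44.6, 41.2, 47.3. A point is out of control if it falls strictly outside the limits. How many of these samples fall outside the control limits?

1

Compare each point to [33.2, 48.4]: sample 1 = 52.7 > UCL.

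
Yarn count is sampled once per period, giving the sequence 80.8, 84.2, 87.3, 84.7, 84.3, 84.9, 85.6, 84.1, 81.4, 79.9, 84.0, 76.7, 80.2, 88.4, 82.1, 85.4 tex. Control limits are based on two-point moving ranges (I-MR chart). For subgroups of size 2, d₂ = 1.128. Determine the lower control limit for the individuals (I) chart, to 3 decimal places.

74.652

X̄ = (80.8 + 84.2 + 87.3 + 84.7 + 84.3 + 84.9 + 85.6 + 84.1 + 81.4 + 79.9 + 84.0 + 76.7 + 80.2 + 88.4 + 82.1 + 85.4) / 16 = 83.3750
Moving ranges: 3.4, 3.1, 2.6, 0.4, 0.6, 0.7, 1.5, 2.7, 1.5, 4.1, 7.3, 3.5, 8.2, 6.3, 3.3; M̄R̄ = 49.2000 / 15 = 3.2800
LCL = X̄ − 3·M̄R̄/d₂ = 83.3750 − 3 × 3.2800 / 1.128 = 74.6516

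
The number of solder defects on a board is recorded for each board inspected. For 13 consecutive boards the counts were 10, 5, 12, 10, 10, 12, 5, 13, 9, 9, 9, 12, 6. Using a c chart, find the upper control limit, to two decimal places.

c̄ = (10 + 5 + 12 + 10 + 10 + 12 + 5 + 13 + 9 + 9 + 9 + 12 + 6) / 13 = 122 / 13 = 9.3846
UCL = c̄ + 3√c̄ = 9.3846 + 3 × √9.3846 = 9.3846 + 3 × 3.0634 = 18.5749

18.57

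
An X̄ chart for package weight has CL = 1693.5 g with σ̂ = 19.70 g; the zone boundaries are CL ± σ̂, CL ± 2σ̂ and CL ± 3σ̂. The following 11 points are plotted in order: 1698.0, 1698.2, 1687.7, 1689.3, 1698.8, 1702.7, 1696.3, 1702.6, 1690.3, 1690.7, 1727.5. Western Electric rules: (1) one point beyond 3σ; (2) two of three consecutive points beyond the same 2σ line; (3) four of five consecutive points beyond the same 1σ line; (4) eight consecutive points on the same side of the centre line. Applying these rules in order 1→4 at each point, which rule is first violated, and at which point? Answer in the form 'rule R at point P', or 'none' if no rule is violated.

none

Zone of each point (C = within 1σ̂, B = 1σ̂–2σ̂, A = 2σ̂–3σ̂, * = beyond 3σ̂; sign = side of CL): 1:+C, 2:+C, 3:-C, 4:-C, 5:+C, 6:+C, 7:+C, 8:+C, 9:-C, 10:-C, 11:+B
No rule fires across all 11 points.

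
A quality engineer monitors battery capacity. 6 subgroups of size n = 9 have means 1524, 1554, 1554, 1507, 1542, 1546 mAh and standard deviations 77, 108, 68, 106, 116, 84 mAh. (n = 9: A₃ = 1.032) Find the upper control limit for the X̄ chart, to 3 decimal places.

X̄̄ = (1524 + 1554 + 1554 + 1507 + 1542 + 1546) / 6 = 1537.8333
s̄ = (77 + 108 + 68 + 106 + 116 + 84) / 6 = 93.1667
UCL = X̄̄ + A₃·s̄ = 1537.8333 + 1.032 × 93.1667 = 1633.9813

1633.981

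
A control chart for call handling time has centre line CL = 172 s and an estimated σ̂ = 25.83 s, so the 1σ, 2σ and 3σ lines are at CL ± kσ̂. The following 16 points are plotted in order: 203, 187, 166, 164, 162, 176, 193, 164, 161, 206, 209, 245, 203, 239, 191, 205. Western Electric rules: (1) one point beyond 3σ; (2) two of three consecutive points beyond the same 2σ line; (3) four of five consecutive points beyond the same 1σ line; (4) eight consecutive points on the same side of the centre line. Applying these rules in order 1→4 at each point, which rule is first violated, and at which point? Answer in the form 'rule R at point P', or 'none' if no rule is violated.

rule 3 at point 13

Zone of each point (C = within 1σ̂, B = 1σ̂–2σ̂, A = 2σ̂–3σ̂, * = beyond 3σ̂; sign = side of CL): 1:+B, 2:+C, 3:-C, 4:-C, 5:-C, 6:+C, 7:+C, 8:-C, 9:-C, 10:+B, 11:+B, 12:+A, 13:+B, 14:+A, 15:+C, 16:+B
Rule 3 (four of five consecutive points beyond the same 1σ limit) is satisfied at point 13.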